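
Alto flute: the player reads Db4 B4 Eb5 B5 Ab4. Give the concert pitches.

Written C4 on the alto flute sounds as G3, a perfect fourth lower; apply that shift to every note.
Db4 -> Ab3
B4 -> F#4
Eb5 -> Bb4
B5 -> F#5
Ab4 -> Eb4

Ab3 F#4 Bb4 F#5 Eb4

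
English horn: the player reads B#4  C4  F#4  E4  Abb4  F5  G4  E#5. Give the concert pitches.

E#4 F3 B3 A3 Dbb4 Bb4 C4 A#4

The English horn sounds a perfect fifth below written, so transpose each written note down a perfect fifth.
B#4 -> E#4
C4 -> F3
F#4 -> B3
E4 -> A3
Abb4 -> Dbb4
F5 -> Bb4
G4 -> C4
E#5 -> A#4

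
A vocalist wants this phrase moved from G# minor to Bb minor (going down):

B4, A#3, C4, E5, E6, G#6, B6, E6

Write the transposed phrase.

From G# down to Bb is an augmented sixth; apply that to each pitch.
B4 -> Db4
A#3 -> C3
C4 -> Ebb3
E5 -> Gb4
E6 -> Gb5
G#6 -> Bb5
B6 -> Db6
E6 -> Gb5

Db4 C3 Ebb3 Gb4 Gb5 Bb5 Db6 Gb5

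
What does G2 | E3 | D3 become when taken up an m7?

G2 gives F3
E3 gives D4
D3 gives C4

F3 D4 C4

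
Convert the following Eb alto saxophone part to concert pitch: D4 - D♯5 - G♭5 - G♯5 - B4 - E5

F3 F#4 Bbb4 B4 D4 G4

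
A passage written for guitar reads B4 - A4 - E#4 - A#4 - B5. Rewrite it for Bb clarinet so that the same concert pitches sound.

C#4 B3 F##3 B#3 C#5

First find concert pitch: the guitar sounds a perfect octave below written, so B4 A4 E#4 A#4 B5 sounds B3 A3 E#3 A#3 B4.
Then write for Bb clarinet: it sounds a major second below written, so the part must be a major second above concert.
B3 → C#4
A3 → B3
E#3 → F##3
A#3 → B#3
B4 → C#5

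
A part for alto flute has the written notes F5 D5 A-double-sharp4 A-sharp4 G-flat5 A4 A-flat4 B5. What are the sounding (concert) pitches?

C5 A4 E##4 E#4 Db5 E4 Eb4 F#5

The alto flute sounds a perfect fourth below written, so transpose each written note down a perfect fourth.
F5 becomes C5
D5 becomes A4
A##4 becomes E##4
A#4 becomes E#4
Gb5 becomes Db5
A4 becomes E4
Ab4 becomes Eb4
B5 becomes F#5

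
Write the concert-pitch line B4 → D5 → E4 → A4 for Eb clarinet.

Written C4 sounds as Eb4 on the Eb clarinet, so concert pitches are written a minor third down.
B4 becomes G#4
D5 becomes B4
E4 becomes C#4
A4 becomes F#4

G#4 B4 C#4 F#4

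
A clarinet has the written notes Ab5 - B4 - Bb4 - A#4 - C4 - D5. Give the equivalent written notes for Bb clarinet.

G5 A#4 A4 G##4 B3 C#5

First find concert pitch: the A clarinet sounds a minor third below written, so Ab5 B4 Bb4 A#4 C4 D5 sounds F5 G#4 G4 F##4 A3 B4.
Then write for Bb clarinet: it sounds a major second below written, so the part must be a major second above concert.
F5 → G5
G#4 → A#4
G4 → A4
F##4 → G##4
A3 → B3
B4 → C#5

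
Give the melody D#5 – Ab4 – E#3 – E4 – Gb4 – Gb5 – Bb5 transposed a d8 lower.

D#5 -> D##4
Ab4 -> A3
E#3 -> E##2
E4 -> E#3
Gb4 -> G3
Gb5 -> G4
Bb5 -> B4

D##4 A3 E##2 E#3 G3 G4 B4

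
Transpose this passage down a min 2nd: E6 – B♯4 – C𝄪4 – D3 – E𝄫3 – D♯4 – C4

E6 → D#6
B#4 → A##4
C##4 → B##3
D3 → C#3
Ebb3 → Db3
D#4 → C##4
C4 → B3

D#6 A##4 B##3 C#3 Db3 C##4 B3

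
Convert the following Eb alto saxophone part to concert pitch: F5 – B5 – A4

The Eb alto saxophone sounds a major sixth below written, so transpose each written note down a major sixth.
F5 → Ab4
B5 → D5
A4 → C4

Ab4 D5 C4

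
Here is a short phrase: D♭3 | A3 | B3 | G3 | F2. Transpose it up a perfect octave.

Db4 A4 B4 G4 F3

A perfect octave up from Db3 gives Db4.
A3: an octave up reaches A, and 12 semitones makes it A4.
A perfect octave up from B3 gives B4.
G3 up a perfect octave is G4.
A perfect octave up from F2 gives F3.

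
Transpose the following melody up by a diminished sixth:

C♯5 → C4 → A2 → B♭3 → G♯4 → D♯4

C#5: a sixth up reaches A, and 7 semitones makes it Ab5.
C4 up a diminished sixth is Abb4.
A2 up a diminished sixth is Fb3.
A diminished sixth up from Bb3 gives Gbb4.
G#4: a sixth up reaches E, and 7 semitones makes it Eb5.
D#4: a sixth up reaches B, and 7 semitones makes it Bb4.

Ab5 Abb4 Fb3 Gbb4 Eb5 Bb4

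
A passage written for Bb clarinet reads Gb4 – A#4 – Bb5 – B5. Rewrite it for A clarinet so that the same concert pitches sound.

Abb4 B4 Cb6 C6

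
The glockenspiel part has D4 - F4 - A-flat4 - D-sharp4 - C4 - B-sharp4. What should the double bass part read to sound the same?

D7 F7 Ab7 D#7 C7 B#7

First find concert pitch: the glockenspiel sounds a perfect fifteenth above written, so D4 F4 A-flat4 D-sharp4 C4 B-sharp4 sounds D6 F6 Ab6 D#6 C6 B#6.
Then write for double bass: it sounds a perfect octave below written, so the part must be a perfect octave above concert.
D6 → D7
F6 → F7
Ab6 → Ab7
D#6 → D#7
C6 → C7
B#6 → B#7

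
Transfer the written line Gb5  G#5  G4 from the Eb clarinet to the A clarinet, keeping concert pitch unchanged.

First find concert pitch: the Eb clarinet sounds a minor third above written, so Gb5 G#5 G4 sounds Bbb5 B5 Bb4.
Then write for A clarinet: it sounds a minor third below written, so the part must be a minor third above concert.
Bbb5 → Dbb6
B5 → D6
Bb4 → Db5

Dbb6 D6 Db5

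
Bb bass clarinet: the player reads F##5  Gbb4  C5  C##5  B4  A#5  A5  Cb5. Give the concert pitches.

E#4 Fbb3 Bb3 B#3 A3 G#4 G4 Bbb3

Written C4 on the Bb bass clarinet sounds as Bb2, a major ninth lower; apply that shift to every note.
F##5 → E#4
Gbb4 → Fbb3
C5 → Bb3
C##5 → B#3
B4 → A3
A#5 → G#4
A5 → G4
Cb5 → Bbb3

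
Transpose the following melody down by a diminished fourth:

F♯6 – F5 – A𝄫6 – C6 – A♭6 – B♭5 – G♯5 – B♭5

C##6 C#5 Eb6 G#5 E6 F#5 D##5 F#5

A diminished fourth down from F#6 gives C##6.
F5 down a diminished fourth is C#5.
A diminished fourth down from Abb6 gives Eb6.
C6 down a diminished fourth is G#5.
Ab6 down a diminished fourth is E6.
Bb5 down a diminished fourth is F#5.
G#5: a fourth down reaches D, and 4 semitones makes it D##5.
Bb5: a fourth down reaches F, and 4 semitones makes it F#5.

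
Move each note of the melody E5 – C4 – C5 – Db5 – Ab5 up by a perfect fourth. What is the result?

E5 to A5
C4 to F4
C5 to F5
Db5 to Gb5
Ab5 to Db6

A5 F4 F5 Gb5 Db6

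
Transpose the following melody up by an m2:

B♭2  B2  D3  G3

Bb2 -> Cb3
B2 -> C3
D3 -> Eb3
G3 -> Ab3

Cb3 C3 Eb3 Ab3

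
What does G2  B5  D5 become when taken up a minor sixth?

G2 gives Eb3
B5 gives G6
D5 gives Bb5

Eb3 G6 Bb5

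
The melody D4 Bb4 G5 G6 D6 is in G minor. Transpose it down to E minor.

From G down to E is a minor third; apply that to each pitch.
D4 → B3
Bb4 → G4
G5 → E5
G6 → E6
D6 → B5

B3 G4 E5 E6 B5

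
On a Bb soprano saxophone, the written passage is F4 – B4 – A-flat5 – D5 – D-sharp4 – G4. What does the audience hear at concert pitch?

Written C4 on the Bb soprano saxophone sounds as Bb3, a major second lower; apply that shift to every note.
F4 to Eb4
B4 to A4
Ab5 to Gb5
D5 to C5
D#4 to C#4
G4 to F4

Eb4 A4 Gb5 C5 C#4 F4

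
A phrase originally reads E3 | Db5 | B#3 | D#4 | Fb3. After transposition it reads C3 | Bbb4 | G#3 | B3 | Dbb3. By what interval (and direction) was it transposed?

down a major third

Take the first pair: E3 → C3. E to C spans 3 letter names, so the interval is some kind of third.
C3 to E3 is 4 semitones, which makes it a major third; the second version is lower, so the direction is down.
Checking another pair — Fb3 → Dbb3 — gives the same interval.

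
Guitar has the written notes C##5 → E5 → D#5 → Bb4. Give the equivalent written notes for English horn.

G##4 B4 A#4 F4

First find concert pitch: the guitar sounds a perfect octave below written, so C##5 E5 D#5 Bb4 sounds C##4 E4 D#4 Bb3.
Then write for English horn: it sounds a perfect fifth below written, so the part must be a perfect fifth above concert.
C##4 → G##4
E4 → B4
D#4 → A#4
Bb3 → F4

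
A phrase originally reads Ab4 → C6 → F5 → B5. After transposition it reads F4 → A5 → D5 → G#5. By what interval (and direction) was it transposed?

From Ab4 to F4 is 3 letter names — a third of some quality.
F4 to Ab4 is 3 semitones, which makes it a minor third; the second version is lower, so the direction is down.
Checking another pair — B5 → G#5 — gives the same interval.

down a minor third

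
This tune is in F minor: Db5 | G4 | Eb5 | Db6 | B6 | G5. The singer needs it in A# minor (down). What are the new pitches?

F#4 B#3 G#4 F#5 D##6 B#4

From F down to A# is a diminished sixth; apply that to each pitch.
Db5 becomes F#4
G4 becomes B#3
Eb5 becomes G#4
Db6 becomes F#5
B6 becomes D##6
G5 becomes B#4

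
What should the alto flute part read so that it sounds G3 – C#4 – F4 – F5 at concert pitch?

The alto flute sounds a perfect fourth below written, so the written part must be a perfect fourth above concert — transpose each note up.
G3 becomes C4
C#4 becomes F#4
F4 becomes Bb4
F5 becomes Bb5

C4 F#4 Bb4 Bb5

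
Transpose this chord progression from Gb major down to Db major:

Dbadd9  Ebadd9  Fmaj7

Gb major down to Db major is a perfect fourth; each chord root moves by that interval while the quality stays the same.
Dbadd9: root Db down a perfect fourth → Ab, giving Abadd9.
Ebadd9: root Eb down a perfect fourth → Bb, giving Bbadd9.
Fmaj7: root F down a perfect fourth → C, giving Cmaj7.

Abadd9 Bbadd9 Cmaj7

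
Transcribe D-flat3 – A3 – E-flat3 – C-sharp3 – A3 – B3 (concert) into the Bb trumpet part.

Eb3 B3 F3 D#3 B3 C#4

Written C4 sounds as Bb3 on the Bb trumpet, so concert pitches are written a major second up.
Db3 to Eb3
A3 to B3
Eb3 to F3
C#3 to D#3
A3 to B3
B3 to C#4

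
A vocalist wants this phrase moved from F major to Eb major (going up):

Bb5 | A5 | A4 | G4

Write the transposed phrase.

Ab6 G6 G5 F5

F major to Eb major up is a minor seventh, so every note moves up by that interval.
Bb5 to Ab6
A5 to G6
A4 to G5
G4 to F5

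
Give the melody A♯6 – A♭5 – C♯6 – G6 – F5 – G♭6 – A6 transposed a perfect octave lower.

A#5 Ab4 C#5 G5 F4 Gb5 A5

A#6: an octave down reaches A, and 12 semitones makes it A#5.
A perfect octave down from Ab5 gives Ab4.
A perfect octave down from C#6 gives C#5.
G6: an octave down reaches G, and 12 semitones makes it G5.
F5 down a perfect octave is F4.
A perfect octave down from Gb6 gives Gb5.
A6 down a perfect octave is A5.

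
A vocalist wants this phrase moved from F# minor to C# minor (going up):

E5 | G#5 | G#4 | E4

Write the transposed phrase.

F# minor to C# minor up is a perfect fifth, so every note moves up by that interval.
E5 becomes B5
G#5 becomes D#6
G#4 becomes D#5
E4 becomes B4

B5 D#6 D#5 B4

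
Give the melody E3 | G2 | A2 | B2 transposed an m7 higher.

E3 up a minor seventh is D4.
A minor seventh up from G2 gives F3.
A2: a seventh up reaches G, and 10 semitones makes it G3.
B2 up a minor seventh is A3.

D4 F3 G3 A3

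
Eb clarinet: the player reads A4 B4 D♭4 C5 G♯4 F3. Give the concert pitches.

C5 D5 Fb4 Eb5 B4 Ab3

The Eb clarinet sounds a minor third above written, so transpose each written note up a minor third.
A4 -> C5
B4 -> D5
Db4 -> Fb4
C5 -> Eb5
G#4 -> B4
F3 -> Ab3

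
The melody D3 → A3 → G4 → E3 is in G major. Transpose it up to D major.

A3 E4 D5 B3

From G up to D is a perfect fifth; apply that to each pitch.
D3 to A3
A3 to E4
G4 to D5
E3 to B3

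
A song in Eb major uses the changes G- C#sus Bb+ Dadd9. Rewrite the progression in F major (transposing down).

A- D#sus C+ Eadd9

Eb major down to F major is a minor seventh; each chord root moves by that interval while the quality stays the same.
G-: root G down a minor seventh → A, giving A-.
C#sus: root C# down a minor seventh → D#, giving D#sus.
Bb+: root Bb down a minor seventh → C, giving C+.
Dadd9: root D down a minor seventh → E, giving Eadd9.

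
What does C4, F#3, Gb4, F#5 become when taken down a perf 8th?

C3 F#2 Gb3 F#4

A perfect octave down from C4 gives C3.
F#3: an octave down reaches F, and 12 semitones makes it F#2.
Gb4: an octave down reaches G, and 12 semitones makes it Gb3.
A perfect octave down from F#5 gives F#4.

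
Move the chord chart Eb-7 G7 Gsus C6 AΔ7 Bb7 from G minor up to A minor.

F-7 A7 Asus D6 BΔ7 C7

G minor up to A minor is a major second; each chord root moves by that interval while the quality stays the same.
Eb-7: root Eb up a major second → F, giving F-7.
G7: root G up a major second → A, giving A7.
Gsus: root G up a major second → A, giving Asus.
C6: root C up a major second → D, giving D6.
AΔ7: root A up a major second → B, giving BΔ7.
Bb7: root Bb up a major second → C, giving C7.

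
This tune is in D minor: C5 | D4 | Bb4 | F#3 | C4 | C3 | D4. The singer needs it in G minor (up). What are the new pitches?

F5 G4 Eb5 B3 F4 F3 G4

D minor to G minor up is a perfect fourth, so every note moves up by that interval.
C5 to F5
D4 to G4
Bb4 to Eb5
F#3 to B3
C4 to F4
C3 to F3
D4 to G4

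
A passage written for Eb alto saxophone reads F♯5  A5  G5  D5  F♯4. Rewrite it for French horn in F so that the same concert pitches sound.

E5 G5 F5 C5 E4

First find concert pitch: the Eb alto saxophone sounds a major sixth below written, so F♯5 A5 G5 D5 F♯4 sounds A4 C5 Bb4 F4 A3.
Then write for French horn in F: it sounds a perfect fifth below written, so the part must be a perfect fifth above concert.
A4 → E5
C5 → G5
Bb4 → F5
F4 → C5
A3 → E4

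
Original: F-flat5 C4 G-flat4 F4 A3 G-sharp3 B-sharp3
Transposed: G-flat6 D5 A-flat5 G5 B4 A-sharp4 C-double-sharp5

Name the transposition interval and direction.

Take the first pair: Fb5 → Gb6. F to G spans 9 letter names, so the interval is some kind of ninth.
Fb5 to Gb6 is 14 semitones, which makes it a major ninth; the second version is higher, so the direction is up.
Checking another pair — B#3 → C##5 — gives the same interval.

up a major ninth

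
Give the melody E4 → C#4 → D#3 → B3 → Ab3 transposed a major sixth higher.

C#5 A#4 B#3 G#4 F4

A major sixth up from E4 gives C#5.
C#4: a sixth up reaches A, and 9 semitones makes it A#4.
A major sixth up from D#3 gives B#3.
A major sixth up from B3 gives G#4.
Ab3: a sixth up reaches F, and 9 semitones makes it F4.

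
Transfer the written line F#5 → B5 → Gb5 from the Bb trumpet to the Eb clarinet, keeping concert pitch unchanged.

C#5 F#5 Db5

First find concert pitch: the Bb trumpet sounds a major second below written, so F#5 B5 Gb5 sounds E5 A5 Fb5.
Then write for Eb clarinet: it sounds a minor third above written, so the part must be a minor third below concert.
E5 → C#5
A5 → F#5
Fb5 → Db5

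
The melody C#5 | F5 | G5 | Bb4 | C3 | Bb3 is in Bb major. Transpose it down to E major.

F##4 B4 C#5 E4 F#2 E3

From Bb down to E is a diminished fifth; apply that to each pitch.
C#5 → F##4
F5 → B4
G5 → C#5
Bb4 → E4
C3 → F#2
Bb3 → E3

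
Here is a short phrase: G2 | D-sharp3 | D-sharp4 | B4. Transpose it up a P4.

C3 G#3 G#4 E5

G2 -> C3
D#3 -> G#3
D#4 -> G#4
B4 -> E5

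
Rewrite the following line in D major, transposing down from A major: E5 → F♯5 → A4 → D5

From A down to D is a perfect fifth; apply that to each pitch.
E5 becomes A4
F#5 becomes B4
A4 becomes D4
D5 becomes G4

A4 B4 D4 G4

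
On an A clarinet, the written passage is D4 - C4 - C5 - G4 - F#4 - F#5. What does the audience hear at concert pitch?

Written C4 on the A clarinet sounds as A3, a minor third lower; apply that shift to every note.
D4 gives B3
C4 gives A3
C5 gives A4
G4 gives E4
F#4 gives D#4
F#5 gives D#5

B3 A3 A4 E4 D#4 D#5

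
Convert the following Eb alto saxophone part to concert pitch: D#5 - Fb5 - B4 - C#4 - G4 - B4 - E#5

F#4 Abb4 D4 E3 Bb3 D4 G#4

Written C4 on the Eb alto saxophone sounds as Eb3, a major sixth lower; apply that shift to every note.
D#5 to F#4
Fb5 to Abb4
B4 to D4
C#4 to E3
G4 to Bb3
B4 to D4
E#5 to G#4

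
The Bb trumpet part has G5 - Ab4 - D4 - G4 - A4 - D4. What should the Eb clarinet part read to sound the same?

First find concert pitch: the Bb trumpet sounds a major second below written, so G5 Ab4 D4 G4 A4 D4 sounds F5 Gb4 C4 F4 G4 C4.
Then write for Eb clarinet: it sounds a minor third above written, so the part must be a minor third below concert.
F5 → D5
Gb4 → Eb4
C4 → A3
F4 → D4
G4 → E4
C4 → A3

D5 Eb4 A3 D4 E4 A3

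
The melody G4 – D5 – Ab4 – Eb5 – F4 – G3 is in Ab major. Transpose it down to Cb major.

Bb3 F4 Cb4 Gb4 Ab3 Bb2

From Ab down to Cb is a major sixth; apply that to each pitch.
G4 -> Bb3
D5 -> F4
Ab4 -> Cb4
Eb5 -> Gb4
F4 -> Ab3
G3 -> Bb2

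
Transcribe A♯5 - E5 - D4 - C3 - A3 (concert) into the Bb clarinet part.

B#5 F#5 E4 D3 B3

Written C4 sounds as Bb3 on the Bb clarinet, so concert pitches are written a major second up.
A#5 becomes B#5
E5 becomes F#5
D4 becomes E4
C3 becomes D3
A3 becomes B3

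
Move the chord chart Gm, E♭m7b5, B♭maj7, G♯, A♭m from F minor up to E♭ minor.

F minor up to E♭ minor is a minor seventh; each chord root moves by that interval while the quality stays the same.
Gm: root G up a minor seventh → F, giving Fm.
E♭m7b5: root E♭ up a minor seventh → Db, giving Dbm7b5.
B♭maj7: root B♭ up a minor seventh → Ab, giving Abmaj7.
G♯: root G♯ up a minor seventh → F#, giving F#.
A♭m: root A♭ up a minor seventh → Gb, giving Gbm.

Fm Dbm7b5 Abmaj7 F# Gbm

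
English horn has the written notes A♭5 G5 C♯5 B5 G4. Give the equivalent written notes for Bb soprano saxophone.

First find concert pitch: the English horn sounds a perfect fifth below written, so A♭5 G5 C♯5 B5 G4 sounds Db5 C5 F#4 E5 C4.
Then write for Bb soprano saxophone: it sounds a major second below written, so the part must be a major second above concert.
Db5 → Eb5
C5 → D5
F#4 → G#4
E5 → F#5
C4 → D4

Eb5 D5 G#4 F#5 D4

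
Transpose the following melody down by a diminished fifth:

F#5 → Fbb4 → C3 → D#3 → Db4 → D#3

B#4 Bbb3 F#2 G##2 G3 G##2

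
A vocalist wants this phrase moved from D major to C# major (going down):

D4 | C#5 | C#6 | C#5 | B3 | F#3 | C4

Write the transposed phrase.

D major to C# major down is a minor second, so every note moves down by that interval.
D4 to C#4
C#5 to B#4
C#6 to B#5
C#5 to B#4
B3 to A#3
F#3 to E#3
C4 to B3

C#4 B#4 B#5 B#4 A#3 E#3 B3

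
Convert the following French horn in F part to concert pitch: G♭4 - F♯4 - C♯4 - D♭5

Written C4 on the French horn in F sounds as F3, a perfect fifth lower; apply that shift to every note.
Gb4 → Cb4
F#4 → B3
C#4 → F#3
Db5 → Gb4

Cb4 B3 F#3 Gb4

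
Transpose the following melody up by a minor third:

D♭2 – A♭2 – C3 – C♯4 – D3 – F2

Db2 becomes Fb2
Ab2 becomes Cb3
C3 becomes Eb3
C#4 becomes E4
D3 becomes F3
F2 becomes Ab2

Fb2 Cb3 Eb3 E4 F3 Ab2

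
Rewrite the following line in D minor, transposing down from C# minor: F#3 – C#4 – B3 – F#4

G2 D3 C3 G3

From C# down to D is a major seventh; apply that to each pitch.
F#3 → G2
C#4 → D3
B3 → C3
F#4 → G3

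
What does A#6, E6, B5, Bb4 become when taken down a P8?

A#5 E5 B4 Bb3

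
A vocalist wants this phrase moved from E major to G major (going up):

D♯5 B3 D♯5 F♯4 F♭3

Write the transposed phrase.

From E up to G is a minor third; apply that to each pitch.
D#5 → F#5
B3 → D4
D#5 → F#5
F#4 → A4
Fb3 → Abb3

F#5 D4 F#5 A4 Abb3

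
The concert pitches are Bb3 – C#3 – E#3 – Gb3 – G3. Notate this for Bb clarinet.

C4 D#3 F##3 Ab3 A3

The Bb clarinet sounds a major second below written, so the written part must be a major second above concert — transpose each note up.
Bb3 to C4
C#3 to D#3
E#3 to F##3
Gb3 to Ab3
G3 to A3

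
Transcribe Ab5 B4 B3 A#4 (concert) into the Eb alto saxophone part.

The Eb alto saxophone sounds a major sixth below written, so the written part must be a major sixth above concert — transpose each note up.
Ab5 → F6
B4 → G#5
B3 → G#4
A#4 → F##5

F6 G#5 G#4 F##5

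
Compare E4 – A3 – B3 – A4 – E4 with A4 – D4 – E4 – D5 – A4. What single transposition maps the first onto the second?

up a perfect fourth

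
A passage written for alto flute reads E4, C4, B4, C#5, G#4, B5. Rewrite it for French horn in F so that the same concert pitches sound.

F#4 D4 C#5 D#5 A#4 C#6

First find concert pitch: the alto flute sounds a perfect fourth below written, so E4 C4 B4 C#5 G#4 B5 sounds B3 G3 F#4 G#4 D#4 F#5.
Then write for French horn in F: it sounds a perfect fifth below written, so the part must be a perfect fifth above concert.
B3 → F#4
G3 → D4
F#4 → C#5
G#4 → D#5
D#4 → A#4
F#5 → C#6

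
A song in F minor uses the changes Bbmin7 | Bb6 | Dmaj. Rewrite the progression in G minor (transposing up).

F minor up to G minor is a major second; each chord root moves by that interval while the quality stays the same.
Bbmin7: root Bb up a major second → C, giving Cmin7.
Bb6: root Bb up a major second → C, giving C6.
Dmaj: root D up a major second → E, giving Emaj.

Cmin7 C6 Emaj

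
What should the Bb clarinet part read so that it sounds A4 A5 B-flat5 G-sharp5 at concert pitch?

Written C4 sounds as Bb3 on the Bb clarinet, so concert pitches are written a major second up.
A4 becomes B4
A5 becomes B5
Bb5 becomes C6
G#5 becomes A#5

B4 B5 C6 A#5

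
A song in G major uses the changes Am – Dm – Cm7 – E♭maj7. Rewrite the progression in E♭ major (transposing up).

Fm Bbm Abm7 Cbmaj7

G major up to E♭ major is a minor sixth; each chord root moves by that interval while the quality stays the same.
Am: root A up a minor sixth → F, giving Fm.
Dm: root D up a minor sixth → Bb, giving Bbm.
Cm7: root C up a minor sixth → Ab, giving Abm7.
E♭maj7: root E♭ up a minor sixth → Cb, giving Cbmaj7.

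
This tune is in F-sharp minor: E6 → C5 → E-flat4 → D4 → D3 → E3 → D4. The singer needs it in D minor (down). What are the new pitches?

C6 Ab4 Cb4 Bb3 Bb2 C3 Bb3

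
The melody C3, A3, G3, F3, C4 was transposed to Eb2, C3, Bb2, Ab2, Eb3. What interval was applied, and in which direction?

down a major sixth

Take the first pair: C3 → Eb2. C to E spans 6 letter names, so the interval is some kind of sixth.
Eb2 to C3 is 9 semitones, which makes it a major sixth; the second version is lower, so the direction is down.
Checking another pair — C4 → Eb3 — gives the same interval.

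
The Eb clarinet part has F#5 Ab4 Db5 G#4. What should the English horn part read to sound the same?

E6 Gb5 Cb6 F#5

First find concert pitch: the Eb clarinet sounds a minor third above written, so F#5 Ab4 Db5 G#4 sounds A5 Cb5 Fb5 B4.
Then write for English horn: it sounds a perfect fifth below written, so the part must be a perfect fifth above concert.
A5 → E6
Cb5 → Gb5
Fb5 → Cb6
B4 → F#5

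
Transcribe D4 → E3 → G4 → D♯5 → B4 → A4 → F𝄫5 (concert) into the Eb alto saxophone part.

Written C4 sounds as Eb3 on the Eb alto saxophone, so concert pitches are written a major sixth up.
D4 to B4
E3 to C#4
G4 to E5
D#5 to B#5
B4 to G#5
A4 to F#5
Fbb5 to Dbb6

B4 C#4 E5 B#5 G#5 F#5 Dbb6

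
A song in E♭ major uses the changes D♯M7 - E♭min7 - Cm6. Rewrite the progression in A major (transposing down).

E♭ major down to A major is a diminished fifth; each chord root moves by that interval while the quality stays the same.
D♯M7: root D♯ down a diminished fifth → G##, giving G##M7.
E♭min7: root E♭ down a diminished fifth → A, giving Amin7.
Cm6: root C down a diminished fifth → F#, giving F#m6.

G##M7 Amin7 F#m6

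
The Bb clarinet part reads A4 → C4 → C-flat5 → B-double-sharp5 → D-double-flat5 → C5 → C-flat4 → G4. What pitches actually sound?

G4 Bb3 Bbb4 A##5 Cbb5 Bb4 Bbb3 F4

The Bb clarinet sounds a major second below written, so transpose each written note down a major second.
A4 -> G4
C4 -> Bb3
Cb5 -> Bbb4
B##5 -> A##5
Dbb5 -> Cbb5
C5 -> Bb4
Cb4 -> Bbb3
G4 -> F4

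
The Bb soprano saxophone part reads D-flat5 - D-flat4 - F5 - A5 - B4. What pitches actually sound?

Cb5 Cb4 Eb5 G5 A4

Written C4 on the Bb soprano saxophone sounds as Bb3, a major second lower; apply that shift to every note.
Db5 becomes Cb5
Db4 becomes Cb4
F5 becomes Eb5
A5 becomes G5
B4 becomes A4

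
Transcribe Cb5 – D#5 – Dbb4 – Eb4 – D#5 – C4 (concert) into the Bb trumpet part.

Db5 E#5 Ebb4 F4 E#5 D4

The Bb trumpet sounds a major second below written, so the written part must be a major second above concert — transpose each note up.
Cb5 becomes Db5
D#5 becomes E#5
Dbb4 becomes Ebb4
Eb4 becomes F4
D#5 becomes E#5
C4 becomes D4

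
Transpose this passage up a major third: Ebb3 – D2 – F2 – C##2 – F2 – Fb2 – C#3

Gb3 F#2 A2 E##2 A2 Ab2 E#3

Ebb3 becomes Gb3
D2 becomes F#2
F2 becomes A2
C##2 becomes E##2
F2 becomes A2
Fb2 becomes Ab2
C#3 becomes E#3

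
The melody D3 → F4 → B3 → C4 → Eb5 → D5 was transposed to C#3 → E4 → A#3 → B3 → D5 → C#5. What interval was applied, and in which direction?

down a minor second

From D3 to C#3 is 2 letter names — a second of some quality.
C#3 to D3 is 1 semitone, which makes it a minor second; the second version is lower, so the direction is down.
Checking another pair — D5 → C#5 — gives the same interval.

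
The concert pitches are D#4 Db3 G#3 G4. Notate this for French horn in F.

Written C4 sounds as F3 on the French horn in F, so concert pitches are written a perfect fifth up.
D#4 to A#4
Db3 to Ab3
G#3 to D#4
G4 to D5

A#4 Ab3 D#4 D5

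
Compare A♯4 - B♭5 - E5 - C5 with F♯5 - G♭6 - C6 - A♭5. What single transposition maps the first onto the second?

up a minor sixth

From A#4 to F#5 is 6 letter names — a sixth of some quality.
A#4 to F#5 is 8 semitones, which makes it a minor sixth; the second version is higher, so the direction is up.
Checking another pair — C5 → Ab5 — gives the same interval.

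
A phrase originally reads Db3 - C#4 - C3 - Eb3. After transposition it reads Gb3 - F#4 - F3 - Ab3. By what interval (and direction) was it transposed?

up a perfect fourth

From Db3 to Gb3 is 4 letter names — a fourth of some quality.
Db3 to Gb3 is 5 semitones, which makes it a perfect fourth; the second version is higher, so the direction is up.
Checking another pair — Eb3 → Ab3 — gives the same interval.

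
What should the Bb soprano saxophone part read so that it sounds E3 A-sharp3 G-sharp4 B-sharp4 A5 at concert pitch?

The Bb soprano saxophone sounds a major second below written, so the written part must be a major second above concert — transpose each note up.
E3 to F#3
A#3 to B#3
G#4 to A#4
B#4 to C##5
A5 to B5

F#3 B#3 A#4 C##5 B5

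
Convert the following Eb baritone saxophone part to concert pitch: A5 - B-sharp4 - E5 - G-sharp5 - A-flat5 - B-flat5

C4 D#3 G3 B3 Cb4 Db4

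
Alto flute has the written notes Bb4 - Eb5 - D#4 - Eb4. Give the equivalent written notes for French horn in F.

C5 F5 E#4 F4

First find concert pitch: the alto flute sounds a perfect fourth below written, so Bb4 Eb5 D#4 Eb4 sounds F4 Bb4 A#3 Bb3.
Then write for French horn in F: it sounds a perfect fifth below written, so the part must be a perfect fifth above concert.
F4 → C5
Bb4 → F5
A#3 → E#4
Bb3 → F4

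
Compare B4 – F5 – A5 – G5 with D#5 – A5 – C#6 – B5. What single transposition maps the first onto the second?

up a major third

From B4 to D#5 is 3 letter names — a third of some quality.
B4 to D#5 is 4 semitones, which makes it a major third; the second version is higher, so the direction is up.
Checking another pair — G5 → B5 — gives the same interval.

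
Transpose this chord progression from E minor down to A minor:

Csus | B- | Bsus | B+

Fsus E- Esus E+

E minor down to A minor is a perfect fifth; each chord root moves by that interval while the quality stays the same.
Csus: root C down a perfect fifth → F, giving Fsus.
B-: root B down a perfect fifth → E, giving E-.
Bsus: root B down a perfect fifth → E, giving Esus.
B+: root B down a perfect fifth → E, giving E+.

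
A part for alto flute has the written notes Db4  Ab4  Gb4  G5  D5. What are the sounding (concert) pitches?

Written C4 on the alto flute sounds as G3, a perfect fourth lower; apply that shift to every note.
Db4 → Ab3
Ab4 → Eb4
Gb4 → Db4
G5 → D5
D5 → A4

Ab3 Eb4 Db4 D5 A4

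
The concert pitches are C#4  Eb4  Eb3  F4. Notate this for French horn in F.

G#4 Bb4 Bb3 C5

The French horn in F sounds a perfect fifth below written, so the written part must be a perfect fifth above concert — transpose each note up.
C#4 gives G#4
Eb4 gives Bb4
Eb3 gives Bb3
F4 gives C5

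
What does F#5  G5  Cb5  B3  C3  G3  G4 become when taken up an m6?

D6 Eb6 Abb5 G4 Ab3 Eb4 Eb5

F#5 gives D6
G5 gives Eb6
Cb5 gives Abb5
B3 gives G4
C3 gives Ab3
G3 gives Eb4
G4 gives Eb5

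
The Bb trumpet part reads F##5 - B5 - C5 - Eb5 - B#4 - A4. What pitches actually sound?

E#5 A5 Bb4 Db5 A#4 G4

Written C4 on the Bb trumpet sounds as Bb3, a major second lower; apply that shift to every note.
F##5 → E#5
B5 → A5
C5 → Bb4
Eb5 → Db5
B#4 → A#4
A4 → G4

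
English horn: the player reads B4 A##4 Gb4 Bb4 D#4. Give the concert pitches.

The English horn sounds a perfect fifth below written, so transpose each written note down a perfect fifth.
B4 becomes E4
A##4 becomes D##4
Gb4 becomes Cb4
Bb4 becomes Eb4
D#4 becomes G#3

E4 D##4 Cb4 Eb4 G#3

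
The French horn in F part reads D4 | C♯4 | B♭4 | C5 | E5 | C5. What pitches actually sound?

G3 F#3 Eb4 F4 A4 F4

Written C4 on the French horn in F sounds as F3, a perfect fifth lower; apply that shift to every note.
D4 -> G3
C#4 -> F#3
Bb4 -> Eb4
C5 -> F4
E5 -> A4
C5 -> F4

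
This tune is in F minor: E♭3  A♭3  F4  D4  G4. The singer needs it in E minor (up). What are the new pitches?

F minor to E minor up is a major seventh, so every note moves up by that interval.
Eb3 to D4
Ab3 to G4
F4 to E5
D4 to C#5
G4 to F#5

D4 G4 E5 C#5 F#5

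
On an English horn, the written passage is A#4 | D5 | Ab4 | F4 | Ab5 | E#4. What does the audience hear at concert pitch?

Written C4 on the English horn sounds as F3, a perfect fifth lower; apply that shift to every note.
A#4 gives D#4
D5 gives G4
Ab4 gives Db4
F4 gives Bb3
Ab5 gives Db5
E#4 gives A#3

D#4 G4 Db4 Bb3 Db5 A#3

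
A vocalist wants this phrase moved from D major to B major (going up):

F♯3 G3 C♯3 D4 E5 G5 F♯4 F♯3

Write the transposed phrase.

D#4 E4 A#3 B4 C#6 E6 D#5 D#4

D major to B major up is a major sixth, so every note moves up by that interval.
F#3 -> D#4
G3 -> E4
C#3 -> A#3
D4 -> B4
E5 -> C#6
G5 -> E6
F#4 -> D#5
F#3 -> D#4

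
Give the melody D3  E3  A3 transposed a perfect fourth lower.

D3 down a perfect fourth is A2.
E3: a fourth down reaches B, and 5 semitones makes it B2.
A3 down a perfect fourth is E3.

A2 B2 E3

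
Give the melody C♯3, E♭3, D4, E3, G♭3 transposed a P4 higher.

F#3 Ab3 G4 A3 Cb4

A perfect fourth up from C#3 gives F#3.
Eb3 up a perfect fourth is Ab3.
A perfect fourth up from D4 gives G4.
E3: a fourth up reaches A, and 5 semitones makes it A3.
Gb3 up a perfect fourth is Cb4.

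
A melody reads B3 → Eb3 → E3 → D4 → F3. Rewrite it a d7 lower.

C##3 F#2 F##2 E#3 G#2

B3 gives C##3
Eb3 gives F#2
E3 gives F##2
D4 gives E#3
F3 gives G#2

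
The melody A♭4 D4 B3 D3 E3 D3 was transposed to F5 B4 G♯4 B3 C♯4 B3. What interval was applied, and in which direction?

up a major sixth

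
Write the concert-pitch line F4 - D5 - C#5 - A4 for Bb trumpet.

The Bb trumpet sounds a major second below written, so the written part must be a major second above concert — transpose each note up.
F4 becomes G4
D5 becomes E5
C#5 becomes D#5
A4 becomes B4

G4 E5 D#5 B4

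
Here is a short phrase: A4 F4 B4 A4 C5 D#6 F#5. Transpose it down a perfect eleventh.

E3 C3 F#3 E3 G3 A#4 C#4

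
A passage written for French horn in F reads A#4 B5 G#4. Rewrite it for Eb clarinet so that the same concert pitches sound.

B#3 C#5 A#3

First find concert pitch: the French horn in F sounds a perfect fifth below written, so A#4 B5 G#4 sounds D#4 E5 C#4.
Then write for Eb clarinet: it sounds a minor third above written, so the part must be a minor third below concert.
D#4 → B#3
E5 → C#5
C#4 → A#3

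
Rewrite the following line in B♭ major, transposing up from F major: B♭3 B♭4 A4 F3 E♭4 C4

Eb4 Eb5 D5 Bb3 Ab4 F4

F major to B♭ major up is a perfect fourth, so every note moves up by that interval.
Bb3 to Eb4
Bb4 to Eb5
A4 to D5
F3 to Bb3
Eb4 to Ab4
C4 to F4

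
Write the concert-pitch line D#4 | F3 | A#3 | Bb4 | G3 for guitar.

Written C4 sounds as C3 on the guitar, so concert pitches are written a perfect octave up.
D#4 becomes D#5
F3 becomes F4
A#3 becomes A#4
Bb4 becomes Bb5
G3 becomes G4

D#5 F4 A#4 Bb5 G4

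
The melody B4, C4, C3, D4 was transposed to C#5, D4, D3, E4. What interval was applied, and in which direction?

up a major second

Take the first pair: B4 → C#5. B to C spans 2 letter names, so the interval is some kind of second.
B4 to C#5 is 2 semitones, which makes it a major second; the second version is higher, so the direction is up.
Checking another pair — D4 → E4 — gives the same interval.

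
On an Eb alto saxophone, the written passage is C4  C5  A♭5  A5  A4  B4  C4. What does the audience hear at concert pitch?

Eb3 Eb4 Cb5 C5 C4 D4 Eb3

The Eb alto saxophone sounds a major sixth below written, so transpose each written note down a major sixth.
C4 gives Eb3
C5 gives Eb4
Ab5 gives Cb5
A5 gives C5
A4 gives C4
B4 gives D4
C4 gives Eb3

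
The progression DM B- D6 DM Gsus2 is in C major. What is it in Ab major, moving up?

C major up to Ab major is a minor sixth; each chord root moves by that interval while the quality stays the same.
DM: root D up a minor sixth → Bb, giving BbM.
B-: root B up a minor sixth → G, giving G-.
D6: root D up a minor sixth → Bb, giving Bb6.
DM: root D up a minor sixth → Bb, giving BbM.
Gsus2: root G up a minor sixth → Eb, giving Ebsus2.

BbM G- Bb6 BbM Ebsus2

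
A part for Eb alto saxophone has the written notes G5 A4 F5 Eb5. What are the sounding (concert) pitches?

Bb4 C4 Ab4 Gb4

Written C4 on the Eb alto saxophone sounds as Eb3, a major sixth lower; apply that shift to every note.
G5 → Bb4
A4 → C4
F5 → Ab4
Eb5 → Gb4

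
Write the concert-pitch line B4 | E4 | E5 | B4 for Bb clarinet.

Written C4 sounds as Bb3 on the Bb clarinet, so concert pitches are written a major second up.
B4 → C#5
E4 → F#4
E5 → F#5
B4 → C#5

C#5 F#4 F#5 C#5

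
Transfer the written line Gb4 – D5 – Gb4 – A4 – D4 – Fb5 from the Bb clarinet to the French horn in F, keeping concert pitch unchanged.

First find concert pitch: the Bb clarinet sounds a major second below written, so Gb4 D5 Gb4 A4 D4 Fb5 sounds Fb4 C5 Fb4 G4 C4 Ebb5.
Then write for French horn in F: it sounds a perfect fifth below written, so the part must be a perfect fifth above concert.
Fb4 → Cb5
C5 → G5
Fb4 → Cb5
G4 → D5
C4 → G4
Ebb5 → Bbb5

Cb5 G5 Cb5 D5 G4 Bbb5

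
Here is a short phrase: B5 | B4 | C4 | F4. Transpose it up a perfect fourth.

E6 E5 F4 Bb4

B5: a fourth up reaches E, and 5 semitones makes it E6.
A perfect fourth up from B4 gives E5.
A perfect fourth up from C4 gives F4.
F4: a fourth up reaches B, and 5 semitones makes it Bb4.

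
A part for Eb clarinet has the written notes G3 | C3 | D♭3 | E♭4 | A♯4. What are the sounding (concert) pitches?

The Eb clarinet sounds a minor third above written, so transpose each written note up a minor third.
G3 → Bb3
C3 → Eb3
Db3 → Fb3
Eb4 → Gb4
A#4 → C#5

Bb3 Eb3 Fb3 Gb4 C#5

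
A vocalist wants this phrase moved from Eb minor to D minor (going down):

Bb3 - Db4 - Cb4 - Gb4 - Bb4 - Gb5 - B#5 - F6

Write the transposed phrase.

A3 C4 Bb3 F4 A4 F5 A##5 E6

From Eb down to D is a minor second; apply that to each pitch.
Bb3 -> A3
Db4 -> C4
Cb4 -> Bb3
Gb4 -> F4
Bb4 -> A4
Gb5 -> F5
B#5 -> A##5
F6 -> E6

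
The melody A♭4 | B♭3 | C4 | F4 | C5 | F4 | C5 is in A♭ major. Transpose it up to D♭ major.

Db5 Eb4 F4 Bb4 F5 Bb4 F5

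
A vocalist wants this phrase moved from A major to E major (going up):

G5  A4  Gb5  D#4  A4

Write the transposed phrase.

From A up to E is a perfect fifth; apply that to each pitch.
G5 -> D6
A4 -> E5
Gb5 -> Db6
D#4 -> A#4
A4 -> E5

D6 E5 Db6 A#4 E5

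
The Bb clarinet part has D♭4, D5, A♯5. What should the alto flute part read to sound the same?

First find concert pitch: the Bb clarinet sounds a major second below written, so D♭4 D5 A♯5 sounds Cb4 C5 G#5.
Then write for alto flute: it sounds a perfect fourth below written, so the part must be a perfect fourth above concert.
Cb4 → Fb4
C5 → F5
G#5 → C#6

Fb4 F5 C#6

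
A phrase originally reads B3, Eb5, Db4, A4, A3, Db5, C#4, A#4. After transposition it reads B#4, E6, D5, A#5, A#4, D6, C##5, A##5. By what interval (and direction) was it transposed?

Take the first pair: B3 → B#4. B to B spans 8 letter names, so the interval is some kind of octave.
B3 to B#4 is 13 semitones, which makes it an augmented octave; the second version is higher, so the direction is up.
Checking another pair — A#4 → A##5 — gives the same interval.

up an augmented octave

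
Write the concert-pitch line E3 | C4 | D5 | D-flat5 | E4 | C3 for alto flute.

A3 F4 G5 Gb5 A4 F3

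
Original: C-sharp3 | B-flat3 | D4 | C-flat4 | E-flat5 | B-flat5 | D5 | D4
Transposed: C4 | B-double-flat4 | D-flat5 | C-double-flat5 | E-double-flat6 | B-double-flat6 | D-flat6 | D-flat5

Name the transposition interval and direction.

Take the first pair: C#3 → C4. C to C spans 8 letter names, so the interval is some kind of octave.
C#3 to C4 is 11 semitones, which makes it a diminished octave; the second version is higher, so the direction is up.
Checking another pair — D4 → Db5 — gives the same interval.

up a diminished octave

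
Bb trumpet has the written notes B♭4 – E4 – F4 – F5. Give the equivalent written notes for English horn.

Eb5 A4 Bb4 Bb5

First find concert pitch: the Bb trumpet sounds a major second below written, so B♭4 E4 F4 F5 sounds Ab4 D4 Eb4 Eb5.
Then write for English horn: it sounds a perfect fifth below written, so the part must be a perfect fifth above concert.
Ab4 → Eb5
D4 → A4
Eb4 → Bb4
Eb5 → Bb5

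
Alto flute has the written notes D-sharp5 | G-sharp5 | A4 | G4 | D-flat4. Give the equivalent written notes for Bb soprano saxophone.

First find concert pitch: the alto flute sounds a perfect fourth below written, so D-sharp5 G-sharp5 A4 G4 D-flat4 sounds A#4 D#5 E4 D4 Ab3.
Then write for Bb soprano saxophone: it sounds a major second below written, so the part must be a major second above concert.
A#4 → B#4
D#5 → E#5
E4 → F#4
D4 → E4
Ab3 → Bb3

B#4 E#5 F#4 E4 Bb3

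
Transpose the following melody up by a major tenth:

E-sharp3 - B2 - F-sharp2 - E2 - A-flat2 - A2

G##4 D#4 A#3 G#3 C4 C#4

E#3 -> G##4
B2 -> D#4
F#2 -> A#3
E2 -> G#3
Ab2 -> C4
A2 -> C#4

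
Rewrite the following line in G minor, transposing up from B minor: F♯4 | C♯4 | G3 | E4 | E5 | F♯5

D5 A4 Eb4 C5 C6 D6

B minor to G minor up is a minor sixth, so every note moves up by that interval.
F#4 becomes D5
C#4 becomes A4
G3 becomes Eb4
E4 becomes C5
E5 becomes C6
F#5 becomes D6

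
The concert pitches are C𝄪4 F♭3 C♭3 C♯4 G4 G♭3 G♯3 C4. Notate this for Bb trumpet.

D##4 Gb3 Db3 D#4 A4 Ab3 A#3 D4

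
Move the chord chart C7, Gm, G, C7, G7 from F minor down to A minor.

E7 Bm B E7 B7

F minor down to A minor is a minor sixth; each chord root moves by that interval while the quality stays the same.
C7: root C down a minor sixth → E, giving E7.
Gm: root G down a minor sixth → B, giving Bm.
G: root G down a minor sixth → B, giving B.
C7: root C down a minor sixth → E, giving E7.
G7: root G down a minor sixth → B, giving B7.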